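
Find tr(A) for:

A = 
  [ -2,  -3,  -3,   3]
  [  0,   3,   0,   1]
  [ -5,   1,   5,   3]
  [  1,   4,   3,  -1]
5

tr(A) = -2 + 3 + 5 + -1 = 5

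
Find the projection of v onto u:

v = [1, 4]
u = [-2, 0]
v·u = (1)(-2) + (4)(0) = -2
u·u = (-2)² + (0)² = 4
proj_u(v) = (v·u / u·u) × u = (-2/4) × u = (-1/2) × u

proj_u(v) = [1, 0]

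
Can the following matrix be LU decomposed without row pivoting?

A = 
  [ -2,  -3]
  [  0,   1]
Yes.
A[1,1] = -2 ≠ 0, so Gaussian elimination proceeds without a row swap: multiplier ℓ₂₁ = (0)/(-2) = 0, and U[2,2] = 1 - (0)(-3) = 1.
L = 
  [  1,   0]
  [  0,   1]
U = 
  [ -2,  -3]
  [  0,   1]
Check row 2 of LU: [(0)(-2), (0)(-3) + 1] = [0, 1] = row 2 of A ✓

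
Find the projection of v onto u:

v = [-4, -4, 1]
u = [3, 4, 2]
proj_u(v) = [-78/29, -104/29, -52/29]

v·u = (-4)(3) + (-4)(4) + (1)(2) = -26
u·u = (3)² + (4)² + (2)² = 29
proj_u(v) = (v·u / u·u) × u = (-26/29) × u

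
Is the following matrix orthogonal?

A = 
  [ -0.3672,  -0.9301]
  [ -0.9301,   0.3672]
Yes

AᵀA = 
  [  0.9999,   0]
  [  0,   0.9999]
≈ I (equal to I up to the 4-dp rounding of the entries)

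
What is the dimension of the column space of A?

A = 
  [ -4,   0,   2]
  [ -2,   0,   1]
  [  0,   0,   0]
dim(Col(A)) = 1

Row reduce:
R2 → R2 - (1/2)·R1
REF = 
  [ -4,   0,   2]
  [  0,   0,   0]
  [  0,   0,   0]
Pivot columns: 1 → 1 pivot.
dim(Col(A)) = number of pivot columns = 1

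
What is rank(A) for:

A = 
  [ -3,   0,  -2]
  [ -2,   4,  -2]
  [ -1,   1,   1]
rank(A) = 3

Row reduce:
R2 → R2 - (2/3)·R1
R3 → R3 - (1/3)·R1
R3 → R3 - (1/4)·R2
REF = 
  [  -3,    0,   -2]
  [   0,    4, -2/3]
  [   0,    0, 11/6]
Pivot columns: 1, 2, 3 → 3 pivots.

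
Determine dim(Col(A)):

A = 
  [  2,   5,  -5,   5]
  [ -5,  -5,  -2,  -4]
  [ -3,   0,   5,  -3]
Row reduce:
R2 → R2 + (5/2)·R1
R3 → R3 + (3/2)·R1
R3 → R3 - (1)·R2
REF = 
  [    2,     5,    -5,     5]
  [    0,  15/2, -29/2,  17/2]
  [    0,     0,    12,    -4]
Pivot columns: 1, 2, 3 → 3 pivots.
dim(Col(A)) = number of pivot columns = 3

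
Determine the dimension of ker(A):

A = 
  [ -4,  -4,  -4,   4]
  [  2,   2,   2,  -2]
nullity(A) = 3

Row reduce:
R2 → R2 + (1/2)·R1
REF = 
  [ -4,  -4,  -4,   4]
  [  0,   0,   0,   0]
Pivot columns: 1 → 1 pivot.
rank(A) = 1, so nullity(A) = 4 - 1 = 3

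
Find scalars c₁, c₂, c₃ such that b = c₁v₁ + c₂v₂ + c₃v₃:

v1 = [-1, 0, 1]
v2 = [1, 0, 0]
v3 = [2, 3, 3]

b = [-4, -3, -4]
c1 = -1, c2 = -3, c3 = -1

b = -1·v1 + -3·v2 + -1·v3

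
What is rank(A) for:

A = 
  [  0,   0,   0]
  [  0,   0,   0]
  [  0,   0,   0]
Row reduce:
(no row operations needed)
REF = 
  [  0,   0,   0]
  [  0,   0,   0]
  [  0,   0,   0]
Pivot columns: none → 0 pivots.

rank(A) = 0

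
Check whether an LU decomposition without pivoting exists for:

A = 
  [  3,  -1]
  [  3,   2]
Yes.
A[1,1] = 3 ≠ 0, so Gaussian elimination proceeds without a row swap: multiplier ℓ₂₁ = (3)/(3) = 1, and U[2,2] = 2 - (1)(-1) = 3.
L = 
  [  1,   0]
  [  1,   1]
U = 
  [  3,  -1]
  [  0,   3]
Check row 2 of LU: [(1)(3), (1)(-1) + 3] = [3, 2] = row 2 of A ✓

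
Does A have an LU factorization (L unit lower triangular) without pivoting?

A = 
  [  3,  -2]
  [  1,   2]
Yes.
A[1,1] = 3 ≠ 0, so Gaussian elimination proceeds without a row swap: multiplier ℓ₂₁ = (1)/(3) = 1/3, and U[2,2] = 2 - (1/3)(-2) = 8/3.
L = 
  [  1,   0]
  [1/3,   1]
U = 
  [  3,  -2]
  [  0, 8/3]
Check row 2 of LU: [(1/3)(3), (1/3)(-2) + (8/3)] = [1, 2] = row 2 of A ✓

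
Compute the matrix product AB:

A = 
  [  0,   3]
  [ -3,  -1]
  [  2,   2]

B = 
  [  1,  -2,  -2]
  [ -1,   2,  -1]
AB = 
  [ -3,   6,  -3]
  [ -2,   4,   7]
  [  0,   0,  -6]

A is 3×2 and B is 2×3, so AB is 3×3. Each entry is (row of A)·(column of B):
AB[1,1] = (0)(1) + (3)(-1) = -3
AB[1,2] = (0)(-2) + (3)(2) = 6
AB[1,3] = (0)(-2) + (3)(-1) = -3
AB[2,1] = (-3)(1) + (-1)(-1) = -2
AB[2,2] = (-3)(-2) + (-1)(2) = 4
AB[2,3] = (-3)(-2) + (-1)(-1) = 7
AB[3,1] = (2)(1) + (2)(-1) = 0
AB[3,2] = (2)(-2) + (2)(2) = 0
AB[3,3] = (2)(-2) + (2)(-1) = -6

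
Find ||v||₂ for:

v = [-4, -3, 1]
5.099

||v||₂ = √((-4)² + (-3)² + (1)²) = √26 = 5.099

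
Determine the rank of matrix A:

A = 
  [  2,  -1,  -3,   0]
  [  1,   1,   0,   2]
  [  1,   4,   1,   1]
rank(A) = 3

Row reduce:
R2 → R2 - (1/2)·R1
R3 → R3 - (1/2)·R1
R3 → R3 - (3)·R2
REF = 
  [  2,  -1,  -3,   0]
  [  0, 3/2, 3/2,   2]
  [  0,   0,  -2,  -5]
Pivot columns: 1, 2, 3 → 3 pivots.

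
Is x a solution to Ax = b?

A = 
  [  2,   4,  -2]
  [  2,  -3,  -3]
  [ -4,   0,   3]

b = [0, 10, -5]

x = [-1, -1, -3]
Yes

Ax = [0, 10, -5] = b ✓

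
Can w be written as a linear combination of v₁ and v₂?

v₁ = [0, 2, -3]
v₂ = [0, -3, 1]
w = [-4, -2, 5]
No

Form the augmented matrix and row-reduce:
[v₁|v₂|w] = 
  [  0,   0,  -4]
  [  2,  -3,  -2]
  [ -3,   1,   5]
Swap R1 ↔ R2
R3 → R3 + (3/2)·R1
Swap R2 ↔ R3
REF = 
  [   2,   -3,   -2]
  [   0, -7/2,    2]
  [   0,    0,   -4]

Row 3 reads [0 0 | -4], i.e. 0 = -4, so the system is inconsistent and w ∉ span{v₁, v₂}.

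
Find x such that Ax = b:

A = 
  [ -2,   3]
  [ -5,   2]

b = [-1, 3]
x = [-1, -1]

Row reduce the augmented matrix [A|b]:
R2 → R2 - (5/2)·R1
REF = 
  [   -2,     3,    -1]
  [    0, -11/2,  11/2]

Back-substitution:
x₂ = (11/2) / (-11/2) = -1
x₁ = (-1 - (3)(-1)) / (-2) = -1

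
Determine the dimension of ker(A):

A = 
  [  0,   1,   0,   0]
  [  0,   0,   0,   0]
nullity(A) = 3

Row reduce:
(no row operations needed)
REF = 
  [  0,   1,   0,   0]
  [  0,   0,   0,   0]
Pivot columns: 2 → 1 pivot.
rank(A) = 1, so nullity(A) = 4 - 1 = 3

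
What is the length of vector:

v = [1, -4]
4.123

||v||₂ = √((1)² + (-4)²) = √17 = 4.123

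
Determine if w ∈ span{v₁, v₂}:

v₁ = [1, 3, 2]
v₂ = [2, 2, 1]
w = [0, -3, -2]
No

Form the augmented matrix and row-reduce:
[v₁|v₂|w] = 
  [  1,   2,   0]
  [  3,   2,  -3]
  [  2,   1,  -2]
R2 → R2 - (3)·R1
R3 → R3 - (2)·R1
R3 → R3 - (3/4)·R2
REF = 
  [  1,   2,   0]
  [  0,  -4,  -3]
  [  0,   0, 1/4]

Row 3 reads [0 0 | 1/4], i.e. 0 = 1/4, so the system is inconsistent and w ∉ span{v₁, v₂}.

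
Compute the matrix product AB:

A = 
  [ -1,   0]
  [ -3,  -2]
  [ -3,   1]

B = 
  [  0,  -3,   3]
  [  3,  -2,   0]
A is 3×2 and B is 2×3, so AB is 3×3. Each entry is (row of A)·(column of B):
AB[1,1] = (-1)(0) + (0)(3) = 0
AB[1,2] = (-1)(-3) + (0)(-2) = 3
AB[1,3] = (-1)(3) + (0)(0) = -3
AB[2,1] = (-3)(0) + (-2)(3) = -6
AB[2,2] = (-3)(-3) + (-2)(-2) = 13
AB[2,3] = (-3)(3) + (-2)(0) = -9
AB[3,1] = (-3)(0) + (1)(3) = 3
AB[3,2] = (-3)(-3) + (1)(-2) = 7
AB[3,3] = (-3)(3) + (1)(0) = -9

AB = 
  [  0,   3,  -3]
  [ -6,  13,  -9]
  [  3,   7,  -9]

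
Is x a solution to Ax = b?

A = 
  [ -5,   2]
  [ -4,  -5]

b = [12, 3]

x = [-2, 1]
Yes

Ax = [12, 3] = b ✓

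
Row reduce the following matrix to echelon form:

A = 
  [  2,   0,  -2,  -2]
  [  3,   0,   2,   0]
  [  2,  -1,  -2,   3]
Row operations:
R2 → R2 - (3/2)·R1
R3 → R3 - (1)·R1
Swap R2 ↔ R3

Resulting echelon form:
REF = 
  [  2,   0,  -2,  -2]
  [  0,  -1,   0,   5]
  [  0,   0,   5,   3]

Rank = 3 (number of non-zero pivot rows).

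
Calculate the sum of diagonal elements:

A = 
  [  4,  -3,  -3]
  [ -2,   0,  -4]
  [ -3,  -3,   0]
4

tr(A) = 4 + 0 + 0 = 4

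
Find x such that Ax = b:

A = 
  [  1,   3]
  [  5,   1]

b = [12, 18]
Row reduce the augmented matrix [A|b]:
R2 → R2 - (5)·R1
REF = 
  [  1,   3,  12]
  [  0, -14, -42]

Back-substitution:
x₂ = (-42) / (-14) = 3
x₁ = (12 - (3)(3)) / 1 = 3

x = [3, 3]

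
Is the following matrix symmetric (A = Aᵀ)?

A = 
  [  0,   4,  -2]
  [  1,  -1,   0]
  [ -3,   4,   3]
No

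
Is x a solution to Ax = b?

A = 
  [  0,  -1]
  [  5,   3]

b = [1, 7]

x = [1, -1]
No

Ax = [1, 2] ≠ b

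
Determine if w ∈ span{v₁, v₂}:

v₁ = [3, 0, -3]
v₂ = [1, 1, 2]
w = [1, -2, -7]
Yes

Form the augmented matrix and row-reduce:
[v₁|v₂|w] = 
  [  3,   1,   1]
  [  0,   1,  -2]
  [ -3,   2,  -7]
R3 → R3 + (1)·R1
R3 → R3 - (3)·R2
REF = 
  [  3,   1,   1]
  [  0,   1,  -2]
  [  0,   0,   0]

No row of the form [0 0 | nonzero], so the system is consistent. Back-substitution gives c₁ = 1, c₂ = -2: w = (1)·v₁ + (-2)·v₂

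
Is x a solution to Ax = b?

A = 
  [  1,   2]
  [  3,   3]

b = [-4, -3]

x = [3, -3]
No

Ax = [-3, 0] ≠ b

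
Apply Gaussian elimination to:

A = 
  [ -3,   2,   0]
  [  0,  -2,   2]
Row operations:
No row operations needed (already in echelon form).

Resulting echelon form:
REF = 
  [ -3,   2,   0]
  [  0,  -2,   2]

Rank = 2 (number of non-zero pivot rows).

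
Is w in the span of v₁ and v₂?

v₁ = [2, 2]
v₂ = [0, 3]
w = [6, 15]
Yes

Form the augmented matrix and row-reduce:
[v₁|v₂|w] = 
  [  2,   0,   6]
  [  2,   3,  15]
R2 → R2 - (1)·R1
REF = 
  [  2,   0,   6]
  [  0,   3,   9]

No row of the form [0 0 | nonzero], so the system is consistent. Back-substitution gives c₁ = 3, c₂ = 3: w = (3)·v₁ + (3)·v₂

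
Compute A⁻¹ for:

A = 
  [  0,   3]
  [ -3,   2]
det(A) = (0)(2) - (3)(-3) = 9
For a 2×2 matrix, A⁻¹ = (1/det(A)) · [[d, -b], [-c, a]]
    = (1/9) · [[2, -3], [3, 0]]

A⁻¹ = 
  [ 2/9, -1/3]
  [ 1/3,    0]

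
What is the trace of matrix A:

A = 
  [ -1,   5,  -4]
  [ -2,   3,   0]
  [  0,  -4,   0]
2

tr(A) = -1 + 3 + 0 = 2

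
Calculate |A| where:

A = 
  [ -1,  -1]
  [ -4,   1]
-5

For a 2×2 matrix, det = ad - bc = (-1)(1) - (-1)(-4) = -5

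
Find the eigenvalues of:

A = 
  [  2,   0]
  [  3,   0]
λ = 2, 0

tr(A) = 2, det(A) = 0
Characteristic polynomial: λ² - tr(A)λ + det(A) = λ² - 2λ
λ² - 2λ = λ(λ - 2)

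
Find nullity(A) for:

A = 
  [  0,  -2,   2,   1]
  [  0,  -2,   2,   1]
nullity(A) = 3

Row reduce:
R2 → R2 - (1)·R1
REF = 
  [  0,  -2,   2,   1]
  [  0,   0,   0,   0]
Pivot columns: 2 → 1 pivot.
rank(A) = 1, so nullity(A) = 4 - 1 = 3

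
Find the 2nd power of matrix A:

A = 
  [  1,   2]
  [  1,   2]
A² = A·A:
A²[1,1] = (1)(1) + (2)(1) = 3
A²[1,2] = (1)(2) + (2)(2) = 6
A²[2,1] = (1)(1) + (2)(1) = 3
A²[2,2] = (1)(2) + (2)(2) = 6
A² = 
  [  3,   6]
  [  3,   6]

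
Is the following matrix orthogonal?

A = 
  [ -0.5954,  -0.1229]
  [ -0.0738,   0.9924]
No

AᵀA = 
  [  0.3599,  -0.0001]
  [ -0.0001,   1]
≠ I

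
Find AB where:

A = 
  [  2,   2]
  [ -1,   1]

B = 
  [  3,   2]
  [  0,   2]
A is 2×2 and B is 2×2, so AB is 2×2. Each entry is (row of A)·(column of B):
AB[1,1] = (2)(3) + (2)(0) = 6
AB[1,2] = (2)(2) + (2)(2) = 8
AB[2,1] = (-1)(3) + (1)(0) = -3
AB[2,2] = (-1)(2) + (1)(2) = 0

AB = 
  [  6,   8]
  [ -3,   0]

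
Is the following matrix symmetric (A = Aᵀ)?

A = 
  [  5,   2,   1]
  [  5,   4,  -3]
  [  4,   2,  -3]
No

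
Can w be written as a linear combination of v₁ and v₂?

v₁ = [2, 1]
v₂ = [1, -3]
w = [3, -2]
Yes

Form the augmented matrix and row-reduce:
[v₁|v₂|w] = 
  [  2,   1,   3]
  [  1,  -3,  -2]
R2 → R2 - (1/2)·R1
REF = 
  [   2,    1,    3]
  [   0, -7/2, -7/2]

No row of the form [0 0 | nonzero], so the system is consistent. Back-substitution gives c₁ = 1, c₂ = 1: w = (1)·v₁ + (1)·v₂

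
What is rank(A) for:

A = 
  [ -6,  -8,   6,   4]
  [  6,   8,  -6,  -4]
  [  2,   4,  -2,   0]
Row reduce:
R2 → R2 + (1)·R1
R3 → R3 + (1/3)·R1
Swap R2 ↔ R3
REF = 
  [ -6,  -8,   6,   4]
  [  0, 4/3,   0, 4/3]
  [  0,   0,   0,   0]
Pivot columns: 1, 2 → 2 pivots.

rank(A) = 2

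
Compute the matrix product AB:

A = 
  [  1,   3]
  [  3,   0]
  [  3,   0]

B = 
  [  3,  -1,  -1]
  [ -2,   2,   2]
AB = 
  [ -3,   5,   5]
  [  9,  -3,  -3]
  [  9,  -3,  -3]

A is 3×2 and B is 2×3, so AB is 3×3. Each entry is (row of A)·(column of B):
AB[1,1] = (1)(3) + (3)(-2) = -3
AB[1,2] = (1)(-1) + (3)(2) = 5
AB[1,3] = (1)(-1) + (3)(2) = 5
AB[2,1] = (3)(3) + (0)(-2) = 9
AB[2,2] = (3)(-1) + (0)(2) = -3
AB[2,3] = (3)(-1) + (0)(2) = -3
AB[3,1] = (3)(3) + (0)(-2) = 9
AB[3,2] = (3)(-1) + (0)(2) = -3
AB[3,3] = (3)(-1) + (0)(2) = -3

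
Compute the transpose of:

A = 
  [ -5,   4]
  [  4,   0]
Aᵀ = 
  [ -5,   4]
  [  4,   0]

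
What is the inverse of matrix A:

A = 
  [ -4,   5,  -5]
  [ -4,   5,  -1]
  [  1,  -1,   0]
det(A) = (-4)·((5)(0) - (-1)(-1)) - (5)·((-4)(0) - (-1)(1)) + (-5)·((-4)(-1) - (5)(1))
  = (-4)(-1) - (5)(1) + (-5)(-1)
  = 4
det(A) = 4 ≠ 0, so A is invertible.

Cofactors Cᵢⱼ = (-1)ⁱ⁺ʲ·Mᵢⱼ:
C = 
  [ -1,  -1,  -1]
  [  5,   5,   1]
  [ 20,  16,   0]

adj(A) = Cᵀ:
adj(A) = 
  [ -1,   5,  20]
  [ -1,   5,  16]
  [ -1,   1,   0]

A⁻¹ = (1/4) · adj(A):
A⁻¹ = 
  [-1/4,  5/4,    5]
  [-1/4,  5/4,    4]
  [-1/4,  1/4,    0]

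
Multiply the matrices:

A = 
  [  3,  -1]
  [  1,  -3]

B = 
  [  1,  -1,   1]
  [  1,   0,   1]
AB = 
  [  2,  -3,   2]
  [ -2,  -1,  -2]

A is 2×2 and B is 2×3, so AB is 2×3. Each entry is (row of A)·(column of B):
AB[1,1] = (3)(1) + (-1)(1) = 2
AB[1,2] = (3)(-1) + (-1)(0) = -3
AB[1,3] = (3)(1) + (-1)(1) = 2
AB[2,1] = (1)(1) + (-3)(1) = -2
AB[2,2] = (1)(-1) + (-3)(0) = -1
AB[2,3] = (1)(1) + (-3)(1) = -2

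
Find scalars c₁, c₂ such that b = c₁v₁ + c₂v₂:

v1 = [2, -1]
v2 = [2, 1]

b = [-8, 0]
c1 = -2, c2 = -2

b = -2·v1 + -2·v2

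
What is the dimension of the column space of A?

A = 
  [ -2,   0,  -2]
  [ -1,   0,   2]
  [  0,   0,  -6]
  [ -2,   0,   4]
Row reduce:
R2 → R2 - (1/2)·R1
R4 → R4 - (1)·R1
R3 → R3 + (2)·R2
R4 → R4 - (2)·R2
REF = 
  [ -2,   0,  -2]
  [  0,   0,   3]
  [  0,   0,   0]
  [  0,   0,   0]
Pivot columns: 1, 3 → 2 pivots.
dim(Col(A)) = number of pivot columns = 2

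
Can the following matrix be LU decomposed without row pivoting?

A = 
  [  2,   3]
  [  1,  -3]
Yes.
A[1,1] = 2 ≠ 0, so Gaussian elimination proceeds without a row swap: multiplier ℓ₂₁ = (1)/(2) = 1/2, and U[2,2] = -3 - (1/2)(3) = -9/2.
L = 
  [  1,   0]
  [1/2,   1]
U = 
  [   2,    3]
  [   0, -9/2]
Check row 2 of LU: [(1/2)(2), (1/2)(3) + (-9/2)] = [1, -3] = row 2 of A ✓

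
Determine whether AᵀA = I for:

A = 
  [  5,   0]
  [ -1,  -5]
No

AᵀA = 
  [ 26,   5]
  [  5,  25]
≠ I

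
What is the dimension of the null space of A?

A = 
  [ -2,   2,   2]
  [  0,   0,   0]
nullity(A) = 2

Row reduce:
(no row operations needed)
REF = 
  [ -2,   2,   2]
  [  0,   0,   0]
Pivot columns: 1 → 1 pivot.
rank(A) = 1, so nullity(A) = 3 - 1 = 2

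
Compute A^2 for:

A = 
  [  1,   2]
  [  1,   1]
A² = A·A:
A²[1,1] = (1)(1) + (2)(1) = 3
A²[1,2] = (1)(2) + (2)(1) = 4
A²[2,1] = (1)(1) + (1)(1) = 2
A²[2,2] = (1)(2) + (1)(1) = 3
A² = 
  [  3,   4]
  [  2,   3]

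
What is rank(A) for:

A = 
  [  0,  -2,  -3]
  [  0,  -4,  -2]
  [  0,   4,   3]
Row reduce:
R2 → R2 - (2)·R1
R3 → R3 + (2)·R1
R3 → R3 + (3/4)·R2
REF = 
  [  0,  -2,  -3]
  [  0,   0,   4]
  [  0,   0,   0]
Pivot columns: 2, 3 → 2 pivots.

rank(A) = 2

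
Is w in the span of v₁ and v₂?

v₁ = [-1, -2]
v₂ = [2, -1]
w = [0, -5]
Yes

Form the augmented matrix and row-reduce:
[v₁|v₂|w] = 
  [ -1,   2,   0]
  [ -2,  -1,  -5]
R2 → R2 - (2)·R1
REF = 
  [ -1,   2,   0]
  [  0,  -5,  -5]

No row of the form [0 0 | nonzero], so the system is consistent. Back-substitution gives c₁ = 2, c₂ = 1: w = (2)·v₁ + (1)·v₂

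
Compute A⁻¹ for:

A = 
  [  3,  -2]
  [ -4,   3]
det(A) = (3)(3) - (-2)(-4) = 1
For a 2×2 matrix, A⁻¹ = (1/det(A)) · [[d, -b], [-c, a]]
    = (1) · [[3, 2], [4, 3]]

A⁻¹ = 
  [  3,   2]
  [  4,   3]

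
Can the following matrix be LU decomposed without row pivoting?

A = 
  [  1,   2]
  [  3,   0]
Yes.
A[1,1] = 1 ≠ 0, so Gaussian elimination proceeds without a row swap: multiplier ℓ₂₁ = (3)/(1) = 3, and U[2,2] = 0 - (3)(2) = -6.
L = 
  [  1,   0]
  [  3,   1]
U = 
  [  1,   2]
  [  0,  -6]
Check row 2 of LU: [(3)(1), (3)(2) + (-6)] = [3, 0] = row 2 of A ✓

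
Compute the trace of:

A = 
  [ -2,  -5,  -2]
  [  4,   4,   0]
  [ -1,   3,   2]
4

tr(A) = -2 + 4 + 2 = 4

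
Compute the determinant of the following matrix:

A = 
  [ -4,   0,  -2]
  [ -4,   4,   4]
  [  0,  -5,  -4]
-56

Cofactor expansion along row 1:
det(A) = (-4)·((4)(-4) - (4)(-5)) - (0)·((-4)(-4) - (4)(0)) + (-2)·((-4)(-5) - (4)(0))
  = (-4)(4) - (0)(16) + (-2)(20)
  = -56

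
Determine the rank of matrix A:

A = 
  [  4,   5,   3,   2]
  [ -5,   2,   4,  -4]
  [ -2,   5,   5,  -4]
Row reduce:
R2 → R2 + (5/4)·R1
R3 → R3 + (1/2)·R1
R3 → R3 - (10/11)·R2
REF = 
  [     4,      5,      3,      2]
  [     0,   33/4,   31/4,   -3/2]
  [     0,      0,  -6/11, -18/11]
Pivot columns: 1, 2, 3 → 3 pivots.

rank(A) = 3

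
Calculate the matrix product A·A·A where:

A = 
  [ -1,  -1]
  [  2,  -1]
A² = A·A:
A²[1,1] = (-1)(-1) + (-1)(2) = -1
A²[1,2] = (-1)(-1) + (-1)(-1) = 2
A²[2,1] = (2)(-1) + (-1)(2) = -4
A²[2,2] = (2)(-1) + (-1)(-1) = -1
A² = 
  [ -1,   2]
  [ -4,  -1]

A^3 = A^2·A:
A^3[1,1] = (-1)(-1) + (2)(2) = 5
A^3[1,2] = (-1)(-1) + (2)(-1) = -1
A^3[2,1] = (-4)(-1) + (-1)(2) = 2
A^3[2,2] = (-4)(-1) + (-1)(-1) = 5
A^3 = 
  [  5,  -1]
  [  2,   5]

Therefore
A^3 = 
  [  5,  -1]
  [  2,   5]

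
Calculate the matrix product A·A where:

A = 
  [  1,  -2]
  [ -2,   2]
A² = A·A:
A²[1,1] = (1)(1) + (-2)(-2) = 5
A²[1,2] = (1)(-2) + (-2)(2) = -6
A²[2,1] = (-2)(1) + (2)(-2) = -6
A²[2,2] = (-2)(-2) + (2)(2) = 8
A² = 
  [  5,  -6]
  [ -6,   8]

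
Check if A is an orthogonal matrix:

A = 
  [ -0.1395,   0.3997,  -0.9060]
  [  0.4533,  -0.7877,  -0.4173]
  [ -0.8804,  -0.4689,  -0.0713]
Yes

AᵀA = 
  [  1,   0,   0]
  [  0,   1.0001,   0]
  [  0,   0,   1.0001]
≈ I (equal to I up to the 4-dp rounding of the entries)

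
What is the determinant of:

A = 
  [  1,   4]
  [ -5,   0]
20

For a 2×2 matrix, det = ad - bc = (1)(0) - (4)(-5) = 20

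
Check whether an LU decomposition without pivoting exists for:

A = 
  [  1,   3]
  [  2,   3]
Yes.
A[1,1] = 1 ≠ 0, so Gaussian elimination proceeds without a row swap: multiplier ℓ₂₁ = (2)/(1) = 2, and U[2,2] = 3 - (2)(3) = -3.
L = 
  [  1,   0]
  [  2,   1]
U = 
  [  1,   3]
  [  0,  -3]
Check row 2 of LU: [(2)(1), (2)(3) + (-3)] = [2, 3] = row 2 of A ✓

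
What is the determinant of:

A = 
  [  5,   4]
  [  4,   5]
9

For a 2×2 matrix, det = ad - bc = (5)(5) - (4)(4) = 9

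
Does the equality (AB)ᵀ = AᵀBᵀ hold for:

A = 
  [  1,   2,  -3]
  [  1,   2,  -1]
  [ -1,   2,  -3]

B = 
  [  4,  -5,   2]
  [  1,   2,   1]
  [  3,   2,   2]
No

(AB)ᵀ = 
  [ -3,   3, -11]
  [ -7,  -3,   3]
  [ -2,   2,  -6]

AᵀBᵀ = 
  [ -3,   2,   3]
  [  2,   8,  14]
  [-13,  -8, -17]

The two matrices differ, so (AB)ᵀ ≠ AᵀBᵀ in general. The correct identity is (AB)ᵀ = BᵀAᵀ.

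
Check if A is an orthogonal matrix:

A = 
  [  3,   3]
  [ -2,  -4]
No

AᵀA = 
  [ 13,  17]
  [ 17,  25]
≠ I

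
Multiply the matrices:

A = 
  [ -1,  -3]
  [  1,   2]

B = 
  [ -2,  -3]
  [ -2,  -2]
A is 2×2 and B is 2×2, so AB is 2×2. Each entry is (row of A)·(column of B):
AB[1,1] = (-1)(-2) + (-3)(-2) = 8
AB[1,2] = (-1)(-3) + (-3)(-2) = 9
AB[2,1] = (1)(-2) + (2)(-2) = -6
AB[2,2] = (1)(-3) + (2)(-2) = -7

AB = 
  [  8,   9]
  [ -6,  -7]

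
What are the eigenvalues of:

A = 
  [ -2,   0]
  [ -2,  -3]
λ = -2, -3

tr(A) = -5, det(A) = 6
Characteristic polynomial: λ² - tr(A)λ + det(A) = λ² + 5λ + 6
λ² + 5λ + 6 = (λ + 3)(λ + 2)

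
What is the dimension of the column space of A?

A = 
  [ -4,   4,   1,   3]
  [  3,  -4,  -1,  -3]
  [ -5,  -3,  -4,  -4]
Row reduce:
R2 → R2 + (3/4)·R1
R3 → R3 - (5/4)·R1
R3 → R3 - (8)·R2
REF = 
  [   -4,     4,     1,     3]
  [    0,    -1,  -1/4,  -3/4]
  [    0,     0, -13/4,  -7/4]
Pivot columns: 1, 2, 3 → 3 pivots.
dim(Col(A)) = number of pivot columns = 3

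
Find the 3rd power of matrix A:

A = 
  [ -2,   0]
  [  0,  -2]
A^3 = 
  [ -8,   0]
  [  0,  -8]

A² = A·A:
A²[1,1] = (-2)(-2) + (0)(0) = 4
A²[1,2] = (-2)(0) + (0)(-2) = 0
A²[2,1] = (0)(-2) + (-2)(0) = 0
A²[2,2] = (0)(0) + (-2)(-2) = 4
A² = 
  [  4,   0]
  [  0,   4]

A^3 = A^2·A:
A^3[1,1] = (4)(-2) + (0)(0) = -8
A^3[1,2] = (4)(0) + (0)(-2) = 0
A^3[2,1] = (0)(-2) + (4)(0) = 0
A^3[2,2] = (0)(0) + (4)(-2) = -8
A^3 = 
  [ -8,   0]
  [  0,  -8]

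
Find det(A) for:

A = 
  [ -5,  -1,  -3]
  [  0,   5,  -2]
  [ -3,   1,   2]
-111

Cofactor expansion along row 1:
det(A) = (-5)·((5)(2) - (-2)(1)) - (-1)·((0)(2) - (-2)(-3)) + (-3)·((0)(1) - (5)(-3))
  = (-5)(12) - (-1)(-6) + (-3)(15)
  = -111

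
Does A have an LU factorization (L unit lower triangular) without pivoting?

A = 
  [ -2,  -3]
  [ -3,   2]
Yes.
A[1,1] = -2 ≠ 0, so Gaussian elimination proceeds without a row swap: multiplier ℓ₂₁ = (-3)/(-2) = 3/2, and U[2,2] = 2 - (3/2)(-3) = 13/2.
L = 
  [  1,   0]
  [3/2,   1]
U = 
  [  -2,   -3]
  [   0, 13/2]
Check row 2 of LU: [(3/2)(-2), (3/2)(-3) + (13/2)] = [-3, 2] = row 2 of A ✓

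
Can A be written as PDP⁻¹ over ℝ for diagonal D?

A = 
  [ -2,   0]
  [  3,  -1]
Yes

tr(A) = -3, det(A) = 2
Characteristic polynomial: λ² - tr(A)λ + det(A) = λ² + 3λ + 2
λ² + 3λ + 2 = (λ + 2)(λ + 1)
Eigenvalues: -1, -2
λ=-2: alg. mult. = 1, geom. mult. = 2 - rank(A - (-2)I) = 2 - 1 = 1
λ=-1: alg. mult. = 1, geom. mult. = 2 - rank(A - (-1)I) = 2 - 1 = 1
Sum of geometric multiplicities equals n, so A has n independent eigenvectors.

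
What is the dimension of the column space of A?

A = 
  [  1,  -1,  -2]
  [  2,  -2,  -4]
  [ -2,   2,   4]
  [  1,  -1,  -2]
Row reduce:
R2 → R2 - (2)·R1
R3 → R3 + (2)·R1
R4 → R4 - (1)·R1
REF = 
  [  1,  -1,  -2]
  [  0,   0,   0]
  [  0,   0,   0]
  [  0,   0,   0]
Pivot columns: 1 → 1 pivot.
dim(Col(A)) = number of pivot columns = 1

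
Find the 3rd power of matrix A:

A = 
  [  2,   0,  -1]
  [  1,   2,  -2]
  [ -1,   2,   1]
A² = A·A:
A²[1,1] = (2)(2) + (0)(1) + (-1)(-1) = 5
A²[1,2] = (2)(0) + (0)(2) + (-1)(2) = -2
A²[1,3] = (2)(-1) + (0)(-2) + (-1)(1) = -3
A²[2,1] = (1)(2) + (2)(1) + (-2)(-1) = 6
A²[2,2] = (1)(0) + (2)(2) + (-2)(2) = 0
A²[2,3] = (1)(-1) + (2)(-2) + (-2)(1) = -7
A²[3,1] = (-1)(2) + (2)(1) + (1)(-1) = -1
A²[3,2] = (-1)(0) + (2)(2) + (1)(2) = 6
A²[3,3] = (-1)(-1) + (2)(-2) + (1)(1) = -2
A² = 
  [  5,  -2,  -3]
  [  6,   0,  -7]
  [ -1,   6,  -2]

A^3 = A^2·A:
A^3[1,1] = (5)(2) + (-2)(1) + (-3)(-1) = 11
A^3[1,2] = (5)(0) + (-2)(2) + (-3)(2) = -10
A^3[1,3] = (5)(-1) + (-2)(-2) + (-3)(1) = -4
A^3[2,1] = (6)(2) + (0)(1) + (-7)(-1) = 19
A^3[2,2] = (6)(0) + (0)(2) + (-7)(2) = -14
A^3[2,3] = (6)(-1) + (0)(-2) + (-7)(1) = -13
A^3[3,1] = (-1)(2) + (6)(1) + (-2)(-1) = 6
A^3[3,2] = (-1)(0) + (6)(2) + (-2)(2) = 8
A^3[3,3] = (-1)(-1) + (6)(-2) + (-2)(1) = -13
A^3 = 
  [ 11, -10,  -4]
  [ 19, -14, -13]
  [  6,   8, -13]

Therefore
A^3 = 
  [ 11, -10,  -4]
  [ 19, -14, -13]
  [  6,   8, -13]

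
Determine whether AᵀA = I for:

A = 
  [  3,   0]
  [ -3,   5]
No

AᵀA = 
  [ 18, -15]
  [-15,  25]
≠ I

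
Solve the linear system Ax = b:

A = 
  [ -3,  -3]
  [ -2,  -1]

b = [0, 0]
Row reduce the augmented matrix [A|b]:
R2 → R2 - (2/3)·R1
REF = 
  [ -3,  -3,   0]
  [  0,   1,   0]

Back-substitution:
x₂ = 0 / 1 = 0
x₁ = (0 - (-3)(0)) / (-3) = 0

x = [0, 0]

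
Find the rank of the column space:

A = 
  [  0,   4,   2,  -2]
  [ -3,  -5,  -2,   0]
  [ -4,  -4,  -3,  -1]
Row reduce:
Swap R1 ↔ R2
R3 → R3 - (4/3)·R1
R3 → R3 - (2/3)·R2
REF = 
  [  -3,   -5,   -2,    0]
  [   0,    4,    2,   -2]
  [   0,    0, -5/3,  1/3]
Pivot columns: 1, 2, 3 → 3 pivots.
dim(Col(A)) = number of pivot columns = 3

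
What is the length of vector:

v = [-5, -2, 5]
7.348

||v||₂ = √((-5)² + (-2)² + (5)²) = √54 = 7.348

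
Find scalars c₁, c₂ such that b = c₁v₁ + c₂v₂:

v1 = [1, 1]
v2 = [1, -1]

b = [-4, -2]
c1 = -3, c2 = -1

b = -3·v1 + -1·v2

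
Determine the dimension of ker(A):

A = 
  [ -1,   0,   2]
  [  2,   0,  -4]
nullity(A) = 2

Row reduce:
R2 → R2 + (2)·R1
REF = 
  [ -1,   0,   2]
  [  0,   0,   0]
Pivot columns: 1 → 1 pivot.
rank(A) = 1, so nullity(A) = 3 - 1 = 2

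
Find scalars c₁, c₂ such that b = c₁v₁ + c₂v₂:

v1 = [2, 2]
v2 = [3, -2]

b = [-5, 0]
c1 = -1, c2 = -1

b = -1·v1 + -1·v2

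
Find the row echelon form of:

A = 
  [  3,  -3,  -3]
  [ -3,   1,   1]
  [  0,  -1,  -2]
Row operations:
R2 → R2 + (1)·R1
R3 → R3 - (1/2)·R2

Resulting echelon form:
REF = 
  [  3,  -3,  -3]
  [  0,  -2,  -2]
  [  0,   0,  -1]

Rank = 3 (number of non-zero pivot rows).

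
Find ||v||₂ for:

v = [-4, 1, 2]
4.583

||v||₂ = √((-4)² + (1)² + (2)²) = √21 = 4.583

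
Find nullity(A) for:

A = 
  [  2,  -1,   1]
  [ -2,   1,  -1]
nullity(A) = 2

Row reduce:
R2 → R2 + (1)·R1
REF = 
  [  2,  -1,   1]
  [  0,   0,   0]
Pivot columns: 1 → 1 pivot.
rank(A) = 1, so nullity(A) = 3 - 1 = 2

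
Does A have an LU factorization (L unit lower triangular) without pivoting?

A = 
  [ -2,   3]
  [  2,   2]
Yes.
A[1,1] = -2 ≠ 0, so Gaussian elimination proceeds without a row swap: multiplier ℓ₂₁ = (2)/(-2) = -1, and U[2,2] = 2 - (-1)(3) = 5.
L = 
  [  1,   0]
  [ -1,   1]
U = 
  [ -2,   3]
  [  0,   5]
Check row 2 of LU: [(-1)(-2), (-1)(3) + 5] = [2, 2] = row 2 of A ✓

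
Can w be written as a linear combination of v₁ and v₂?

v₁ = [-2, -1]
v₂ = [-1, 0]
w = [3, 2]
Yes

Form the augmented matrix and row-reduce:
[v₁|v₂|w] = 
  [ -2,  -1,   3]
  [ -1,   0,   2]
R2 → R2 - (1/2)·R1
REF = 
  [ -2,  -1,   3]
  [  0, 1/2, 1/2]

No row of the form [0 0 | nonzero], so the system is consistent. Back-substitution gives c₁ = -2, c₂ = 1: w = (-2)·v₁ + (1)·v₂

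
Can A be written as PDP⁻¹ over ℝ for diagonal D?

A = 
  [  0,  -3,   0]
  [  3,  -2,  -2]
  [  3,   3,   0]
No

Characteristic polynomial: det(λI - A) = λ³ + 2λ² + 15λ - 18
Testing integer divisors of the constant term: p(1) = 0, so (λ - 1) is a factor:
p(λ) = (λ - 1)(λ² + 3λ + 18)
λ² + 3λ + 18 = 0  ⇒  λ = (-3 ± √((3)² - 4·(18)))/2 = (-3 ± √(-63))/2
  = (-3 + 3i√7)/2,  (-3 - 3i√7)/2
Eigenvalues: 1, (-3 + 3i√7)/2, (-3 - 3i√7)/2  (≈ 1, -1.5 + 3.969i, -1.5 - 3.969i)
Has complex eigenvalues (not diagonalizable over ℝ).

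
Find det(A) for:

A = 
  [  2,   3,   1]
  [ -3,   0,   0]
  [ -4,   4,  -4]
-48

Cofactor expansion along row 1:
det(A) = (2)·((0)(-4) - (0)(4)) - (3)·((-3)(-4) - (0)(-4)) + (1)·((-3)(4) - (0)(-4))
  = (2)(0) - (3)(12) + (1)(-12)
  = -48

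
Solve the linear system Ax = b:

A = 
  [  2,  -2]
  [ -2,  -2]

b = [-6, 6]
x = [-3, 0]

Row reduce the augmented matrix [A|b]:
R2 → R2 + (1)·R1
REF = 
  [  2,  -2,  -6]
  [  0,  -4,   0]

Back-substitution:
x₂ = 0 / (-4) = 0
x₁ = (-6 - (-2)(0)) / 2 = -3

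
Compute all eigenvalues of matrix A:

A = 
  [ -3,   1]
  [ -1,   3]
λ = 2√2, -2√2  (≈ 2.828, -2.828)

tr(A) = 0, det(A) = -8
Characteristic polynomial: λ² - tr(A)λ + det(A) = λ² - 8
λ² - 8 = 0  ⇒  λ = (0 ± √((0)² - 4·(-8)))/2 = (0 ± √(32))/2
  = 2√2,  -2√2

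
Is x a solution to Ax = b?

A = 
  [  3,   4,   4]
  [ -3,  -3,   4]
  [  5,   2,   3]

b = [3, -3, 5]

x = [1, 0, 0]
Yes

Ax = [3, -3, 5] = b ✓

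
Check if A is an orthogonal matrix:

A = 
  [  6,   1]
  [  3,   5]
No

AᵀA = 
  [ 45,  21]
  [ 21,  26]
≠ I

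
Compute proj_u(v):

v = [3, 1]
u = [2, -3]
proj_u(v) = [6/13, -9/13]

v·u = (3)(2) + (1)(-3) = 3
u·u = (2)² + (-3)² = 13
proj_u(v) = (v·u / u·u) × u = (3/13) × u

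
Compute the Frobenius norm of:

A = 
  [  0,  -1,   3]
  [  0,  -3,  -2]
||A||_F = 4.796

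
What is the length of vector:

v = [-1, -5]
5.099

||v||₂ = √((-1)² + (-5)²) = √26 = 5.099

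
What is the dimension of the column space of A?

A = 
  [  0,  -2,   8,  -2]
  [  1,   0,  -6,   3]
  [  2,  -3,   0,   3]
dim(Col(A)) = 2

Row reduce:
Swap R1 ↔ R2
R3 → R3 - (2)·R1
R3 → R3 - (3/2)·R2
REF = 
  [  1,   0,  -6,   3]
  [  0,  -2,   8,  -2]
  [  0,   0,   0,   0]
Pivot columns: 1, 2 → 2 pivots.
dim(Col(A)) = number of pivot columns = 2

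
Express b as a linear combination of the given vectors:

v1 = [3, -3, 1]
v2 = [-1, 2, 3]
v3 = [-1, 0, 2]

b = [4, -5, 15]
c1 = 3, c2 = 2, c3 = 3

b = 3·v1 + 2·v2 + 3·v3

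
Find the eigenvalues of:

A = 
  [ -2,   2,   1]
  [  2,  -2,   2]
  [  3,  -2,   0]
λ = 1, -2, -3

Characteristic polynomial: det(λI - A) = λ³ + 4λ² + λ - 6
Testing integer divisors of the constant term: p(1) = 0, so (λ - 1) is a factor:
p(λ) = (λ - 1)(λ² + 5λ + 6)
λ² + 5λ + 6 = (λ + 3)(λ + 2)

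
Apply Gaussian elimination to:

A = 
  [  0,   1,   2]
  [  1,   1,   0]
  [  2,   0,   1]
Row operations:
Swap R1 ↔ R2
R3 → R3 - (2)·R1
R3 → R3 + (2)·R2

Resulting echelon form:
REF = 
  [  1,   1,   0]
  [  0,   1,   2]
  [  0,   0,   5]

Rank = 3 (number of non-zero pivot rows).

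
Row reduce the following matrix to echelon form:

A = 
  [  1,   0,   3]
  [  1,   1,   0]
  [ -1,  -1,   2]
Row operations:
R2 → R2 - (1)·R1
R3 → R3 + (1)·R1
R3 → R3 + (1)·R2

Resulting echelon form:
REF = 
  [  1,   0,   3]
  [  0,   1,  -3]
  [  0,   0,   2]

Rank = 3 (number of non-zero pivot rows).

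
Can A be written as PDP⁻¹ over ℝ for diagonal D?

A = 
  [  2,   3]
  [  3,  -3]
Yes

tr(A) = -1, det(A) = -15
Characteristic polynomial: λ² - tr(A)λ + det(A) = λ² + λ - 15
λ² + λ - 15 = 0  ⇒  λ = (-1 ± √((1)² - 4·(-15)))/2 = (-1 ± √(61))/2
  = (-1 + √61)/2,  (-1 - √61)/2
Eigenvalues: (-1 + √61)/2, (-1 - √61)/2  (≈ 3.405, -4.405)
The two irrational eigenvalues are distinct (simple), so each has alg. mult. = geom. mult. = 1.
Sum of geometric multiplicities equals n, so A has n independent eigenvectors.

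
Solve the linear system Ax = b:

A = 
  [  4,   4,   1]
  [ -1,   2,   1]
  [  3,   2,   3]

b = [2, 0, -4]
Row reduce the augmented matrix [A|b]:
R2 → R2 + (1/4)·R1
R3 → R3 - (3/4)·R1
R3 → R3 + (1/3)·R2
REF = 
  [    4,     4,     1,     2]
  [    0,     3,   5/4,   1/2]
  [    0,     0,   8/3, -16/3]

Back-substitution:
x₃ = (-16/3) / (8/3) = -2
x₂ = (1/2 - (5/4)(-2)) / 3 = 1
x₁ = (2 - (4)(1) - (1)(-2)) / 4 = 0

x = [0, 1, -2]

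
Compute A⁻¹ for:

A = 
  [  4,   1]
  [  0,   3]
det(A) = (4)(3) - (1)(0) = 12
For a 2×2 matrix, A⁻¹ = (1/det(A)) · [[d, -b], [-c, a]]
    = (1/12) · [[3, -1], [0, 4]]

A⁻¹ = 
  [  1/4, -1/12]
  [    0,   1/3]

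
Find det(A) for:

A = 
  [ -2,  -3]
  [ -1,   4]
For a 2×2 matrix, det = ad - bc = (-2)(4) - (-3)(-1) = -11

det(A) = -11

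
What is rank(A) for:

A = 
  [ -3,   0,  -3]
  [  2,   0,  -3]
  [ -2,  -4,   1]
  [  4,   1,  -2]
rank(A) = 3

Row reduce:
R2 → R2 + (2/3)·R1
R3 → R3 - (2/3)·R1
R4 → R4 + (4/3)·R1
Swap R2 ↔ R3
R4 → R4 + (1/4)·R2
R4 → R4 - (21/20)·R3
REF = 
  [ -3,   0,  -3]
  [  0,  -4,   3]
  [  0,   0,  -5]
  [  0,   0,   0]
Pivot columns: 1, 2, 3 → 3 pivots.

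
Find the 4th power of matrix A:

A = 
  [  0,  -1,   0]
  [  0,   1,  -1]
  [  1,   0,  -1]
A² = A·A:
A²[1,1] = (0)(0) + (-1)(0) + (0)(1) = 0
A²[1,2] = (0)(-1) + (-1)(1) + (0)(0) = -1
A²[1,3] = (0)(0) + (-1)(-1) + (0)(-1) = 1
A²[2,1] = (0)(0) + (1)(0) + (-1)(1) = -1
A²[2,2] = (0)(-1) + (1)(1) + (-1)(0) = 1
A²[2,3] = (0)(0) + (1)(-1) + (-1)(-1) = 0
A²[3,1] = (1)(0) + (0)(0) + (-1)(1) = -1
A²[3,2] = (1)(-1) + (0)(1) + (-1)(0) = -1
A²[3,3] = (1)(0) + (0)(-1) + (-1)(-1) = 1
A² = 
  [  0,  -1,   1]
  [ -1,   1,   0]
  [ -1,  -1,   1]

A^3 = A^2·A:
A^3[1,1] = (0)(0) + (-1)(0) + (1)(1) = 1
A^3[1,2] = (0)(-1) + (-1)(1) + (1)(0) = -1
A^3[1,3] = (0)(0) + (-1)(-1) + (1)(-1) = 0
A^3[2,1] = (-1)(0) + (1)(0) + (0)(1) = 0
A^3[2,2] = (-1)(-1) + (1)(1) + (0)(0) = 2
A^3[2,3] = (-1)(0) + (1)(-1) + (0)(-1) = -1
A^3[3,1] = (-1)(0) + (-1)(0) + (1)(1) = 1
A^3[3,2] = (-1)(-1) + (-1)(1) + (1)(0) = 0
A^3[3,3] = (-1)(0) + (-1)(-1) + (1)(-1) = 0
A^3 = 
  [  1,  -1,   0]
  [  0,   2,  -1]
  [  1,   0,   0]

A^4 = A^3·A:
A^4[1,1] = (1)(0) + (-1)(0) + (0)(1) = 0
A^4[1,2] = (1)(-1) + (-1)(1) + (0)(0) = -2
A^4[1,3] = (1)(0) + (-1)(-1) + (0)(-1) = 1
A^4[2,1] = (0)(0) + (2)(0) + (-1)(1) = -1
A^4[2,2] = (0)(-1) + (2)(1) + (-1)(0) = 2
A^4[2,3] = (0)(0) + (2)(-1) + (-1)(-1) = -1
A^4[3,1] = (1)(0) + (0)(0) + (0)(1) = 0
A^4[3,2] = (1)(-1) + (0)(1) + (0)(0) = -1
A^4[3,3] = (1)(0) + (0)(-1) + (0)(-1) = 0
A^4 = 
  [  0,  -2,   1]
  [ -1,   2,  -1]
  [  0,  -1,   0]

Therefore
A^4 = 
  [  0,  -2,   1]
  [ -1,   2,  -1]
  [  0,  -1,   0]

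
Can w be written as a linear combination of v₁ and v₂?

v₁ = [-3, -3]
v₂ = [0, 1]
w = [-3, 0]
Yes

Form the augmented matrix and row-reduce:
[v₁|v₂|w] = 
  [ -3,   0,  -3]
  [ -3,   1,   0]
R2 → R2 - (1)·R1
REF = 
  [ -3,   0,  -3]
  [  0,   1,   3]

No row of the form [0 0 | nonzero], so the system is consistent. Back-substitution gives c₁ = 1, c₂ = 3: w = (1)·v₁ + (3)·v₂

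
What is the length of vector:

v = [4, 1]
4.123

||v||₂ = √((4)² + (1)²) = √17 = 4.123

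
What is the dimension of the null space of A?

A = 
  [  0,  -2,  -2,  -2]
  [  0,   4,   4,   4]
nullity(A) = 3

Row reduce:
R2 → R2 + (2)·R1
REF = 
  [  0,  -2,  -2,  -2]
  [  0,   0,   0,   0]
Pivot columns: 2 → 1 pivot.
rank(A) = 1, so nullity(A) = 4 - 1 = 3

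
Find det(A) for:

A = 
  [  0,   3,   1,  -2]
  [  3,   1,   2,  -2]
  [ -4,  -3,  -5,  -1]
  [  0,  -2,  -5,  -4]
Cofactor expansion along row 1: det(A) = a₁₁M₁₁ - a₁₂M₁₂ + a₁₃M₁₃ - a₁₄M₁₄

M₁₁ = det[[1, 2, -2]; [-3, -5, -1]; [-2, -5, -4]]
  = (1)·((-5)(-4) - (-1)(-5)) - (2)·((-3)(-4) - (-1)(-2)) + (-2)·((-3)(-5) - (-5)(-2))
  = (1)(15) - (2)(10) + (-2)(5)
  = -15
M₁₂ = det[[3, 2, -2]; [-4, -5, -1]; [0, -5, -4]]
  = (3)·((-5)(-4) - (-1)(-5)) - (2)·((-4)(-4) - (-1)(0)) + (-2)·((-4)(-5) - (-5)(0))
  = (3)(15) - (2)(16) + (-2)(20)
  = -27
M₁₃ = det[[3, 1, -2]; [-4, -3, -1]; [0, -2, -4]]
  = (3)·((-3)(-4) - (-1)(-2)) - (1)·((-4)(-4) - (-1)(0)) + (-2)·((-4)(-2) - (-3)(0))
  = (3)(10) - (1)(16) + (-2)(8)
  = -2
M₁₄ = det[[3, 1, 2]; [-4, -3, -5]; [0, -2, -5]]
  = (3)·((-3)(-5) - (-5)(-2)) - (1)·((-4)(-5) - (-5)(0)) + (2)·((-4)(-2) - (-3)(0))
  = (3)(5) - (1)(20) + (2)(8)
  = 11

det(A) = (0)(-15) - (3)(-27) + (1)(-2) - (-2)(11) = 101

det(A) = 101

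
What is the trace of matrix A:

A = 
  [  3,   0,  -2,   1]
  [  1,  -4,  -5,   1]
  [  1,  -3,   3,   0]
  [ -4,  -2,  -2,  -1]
1

tr(A) = 3 + -4 + 3 + -1 = 1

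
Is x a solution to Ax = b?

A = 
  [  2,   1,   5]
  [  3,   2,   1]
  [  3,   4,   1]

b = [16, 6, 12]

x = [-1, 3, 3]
Yes

Ax = [16, 6, 12] = b ✓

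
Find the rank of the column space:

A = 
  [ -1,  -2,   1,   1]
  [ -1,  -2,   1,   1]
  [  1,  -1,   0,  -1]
dim(Col(A)) = 2

Row reduce:
R2 → R2 - (1)·R1
R3 → R3 + (1)·R1
Swap R2 ↔ R3
REF = 
  [ -1,  -2,   1,   1]
  [  0,  -3,   1,   0]
  [  0,   0,   0,   0]
Pivot columns: 1, 2 → 2 pivots.
dim(Col(A)) = number of pivot columns = 2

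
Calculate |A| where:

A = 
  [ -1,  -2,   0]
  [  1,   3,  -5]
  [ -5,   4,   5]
-75

Cofactor expansion along row 1:
det(A) = (-1)·((3)(5) - (-5)(4)) - (-2)·((1)(5) - (-5)(-5)) + (0)·((1)(4) - (3)(-5))
  = (-1)(35) - (-2)(-20) + (0)(19)
  = -75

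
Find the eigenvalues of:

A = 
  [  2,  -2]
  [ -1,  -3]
λ = (-1 + √33)/2, (-1 - √33)/2  (≈ 2.372, -3.372)

tr(A) = -1, det(A) = -8
Characteristic polynomial: λ² - tr(A)λ + det(A) = λ² + λ - 8
λ² + λ - 8 = 0  ⇒  λ = (-1 ± √((1)² - 4·(-8)))/2 = (-1 ± √(33))/2
  = (-1 + √33)/2,  (-1 - √33)/2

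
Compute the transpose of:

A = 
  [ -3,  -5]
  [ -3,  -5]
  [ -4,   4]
Aᵀ = 
  [ -3,  -3,  -4]
  [ -5,  -5,   4]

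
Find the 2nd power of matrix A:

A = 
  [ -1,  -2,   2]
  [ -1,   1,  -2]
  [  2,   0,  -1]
A² = A·A:
A²[1,1] = (-1)(-1) + (-2)(-1) + (2)(2) = 7
A²[1,2] = (-1)(-2) + (-2)(1) + (2)(0) = 0
A²[1,3] = (-1)(2) + (-2)(-2) + (2)(-1) = 0
A²[2,1] = (-1)(-1) + (1)(-1) + (-2)(2) = -4
A²[2,2] = (-1)(-2) + (1)(1) + (-2)(0) = 3
A²[2,3] = (-1)(2) + (1)(-2) + (-2)(-1) = -2
A²[3,1] = (2)(-1) + (0)(-1) + (-1)(2) = -4
A²[3,2] = (2)(-2) + (0)(1) + (-1)(0) = -4
A²[3,3] = (2)(2) + (0)(-2) + (-1)(-1) = 5
A² = 
  [  7,   0,   0]
  [ -4,   3,  -2]
  [ -4,  -4,   5]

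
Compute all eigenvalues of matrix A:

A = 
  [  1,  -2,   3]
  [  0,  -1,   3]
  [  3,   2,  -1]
λ = 1, -1 + √15, -1 - √15  (≈ 1, 2.873, -4.873)

Characteristic polynomial: det(λI - A) = λ³ + λ² - 16λ + 14
Testing integer divisors of the constant term: p(1) = 0, so (λ - 1) is a factor:
p(λ) = (λ - 1)(λ² + 2λ - 14)
λ² + 2λ - 14 = 0  ⇒  λ = (-2 ± √((2)² - 4·(-14)))/2 = (-2 ± √(60))/2
  = -1 + √15,  -1 - √15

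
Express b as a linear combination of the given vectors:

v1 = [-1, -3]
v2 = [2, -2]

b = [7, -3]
c1 = -1, c2 = 3

b = -1·v1 + 3·v2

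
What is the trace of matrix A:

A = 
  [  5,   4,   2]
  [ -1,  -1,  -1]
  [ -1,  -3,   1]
5

tr(A) = 5 + -1 + 1 = 5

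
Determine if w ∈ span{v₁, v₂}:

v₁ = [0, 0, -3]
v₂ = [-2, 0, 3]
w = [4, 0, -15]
Yes

Form the augmented matrix and row-reduce:
[v₁|v₂|w] = 
  [  0,  -2,   4]
  [  0,   0,   0]
  [ -3,   3, -15]
Swap R1 ↔ R3
Swap R2 ↔ R3
REF = 
  [ -3,   3, -15]
  [  0,  -2,   4]
  [  0,   0,   0]

No row of the form [0 0 | nonzero], so the system is consistent. Back-substitution gives c₁ = 3, c₂ = -2: w = (3)·v₁ + (-2)·v₂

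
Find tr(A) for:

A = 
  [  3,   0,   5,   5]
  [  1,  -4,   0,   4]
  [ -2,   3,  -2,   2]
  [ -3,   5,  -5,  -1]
-4

tr(A) = 3 + -4 + -2 + -1 = -4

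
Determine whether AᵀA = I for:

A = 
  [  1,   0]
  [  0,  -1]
Yes

AᵀA = 
  [  1,   0]
  [  0,   1]
= I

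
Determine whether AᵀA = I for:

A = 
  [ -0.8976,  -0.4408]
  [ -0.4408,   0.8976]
Yes

AᵀA = 
  [  1,   0]
  [  0,   1]
≈ I (equal to I up to the 4-dp rounding of the entries)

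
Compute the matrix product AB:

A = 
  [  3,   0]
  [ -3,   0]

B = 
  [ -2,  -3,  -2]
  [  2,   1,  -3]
A is 2×2 and B is 2×3, so AB is 2×3. Each entry is (row of A)·(column of B):
AB[1,1] = (3)(-2) + (0)(2) = -6
AB[1,2] = (3)(-3) + (0)(1) = -9
AB[1,3] = (3)(-2) + (0)(-3) = -6
AB[2,1] = (-3)(-2) + (0)(2) = 6
AB[2,2] = (-3)(-3) + (0)(1) = 9
AB[2,3] = (-3)(-2) + (0)(-3) = 6

AB = 
  [ -6,  -9,  -6]
  [  6,   9,   6]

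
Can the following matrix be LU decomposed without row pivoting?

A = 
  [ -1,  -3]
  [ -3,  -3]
Yes.
A[1,1] = -1 ≠ 0, so Gaussian elimination proceeds without a row swap: multiplier ℓ₂₁ = (-3)/(-1) = 3, and U[2,2] = -3 - (3)(-3) = 6.
L = 
  [  1,   0]
  [  3,   1]
U = 
  [ -1,  -3]
  [  0,   6]
Check row 2 of LU: [(3)(-1), (3)(-3) + 6] = [-3, -3] = row 2 of A ✓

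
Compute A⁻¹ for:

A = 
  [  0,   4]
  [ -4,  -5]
det(A) = (0)(-5) - (4)(-4) = 16
For a 2×2 matrix, A⁻¹ = (1/det(A)) · [[d, -b], [-c, a]]
    = (1/16) · [[-5, -4], [4, 0]]

A⁻¹ = 
  [-5/16,  -1/4]
  [  1/4,     0]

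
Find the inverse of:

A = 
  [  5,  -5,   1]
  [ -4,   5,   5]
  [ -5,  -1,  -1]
det(A) = (5)·((5)(-1) - (5)(-1)) - (-5)·((-4)(-1) - (5)(-5)) + (1)·((-4)(-1) - (5)(-5))
  = (5)(0) - (-5)(29) + (1)(29)
  = 174
det(A) = 174 ≠ 0, so A is invertible.

Cofactors Cᵢⱼ = (-1)ⁱ⁺ʲ·Mᵢⱼ:
C = 
  [  0, -29,  29]
  [ -6,   0,  30]
  [-30, -29,   5]

adj(A) = Cᵀ:
adj(A) = 
  [  0,  -6, -30]
  [-29,   0, -29]
  [ 29,  30,   5]

A⁻¹ = (1/174) · adj(A):
A⁻¹ = 
  [    0, -1/29, -5/29]
  [ -1/6,     0,  -1/6]
  [  1/6,  5/29, 5/174]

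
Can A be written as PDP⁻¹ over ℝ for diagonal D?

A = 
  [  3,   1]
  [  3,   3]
Yes

tr(A) = 6, det(A) = 6
Characteristic polynomial: λ² - tr(A)λ + det(A) = λ² - 6λ + 6
λ² - 6λ + 6 = 0  ⇒  λ = (6 ± √((-6)² - 4·(6)))/2 = (6 ± √(12))/2
  = 3 + √3,  3 - √3
Eigenvalues: 3 + √3, 3 - √3  (≈ 4.732, 1.268)
The two irrational eigenvalues are distinct (simple), so each has alg. mult. = geom. mult. = 1.
Sum of geometric multiplicities equals n, so A has n independent eigenvectors.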